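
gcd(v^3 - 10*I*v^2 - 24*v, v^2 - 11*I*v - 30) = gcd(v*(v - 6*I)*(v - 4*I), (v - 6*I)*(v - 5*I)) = v - 6*I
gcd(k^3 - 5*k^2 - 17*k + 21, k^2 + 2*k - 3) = k^2 + 2*k - 3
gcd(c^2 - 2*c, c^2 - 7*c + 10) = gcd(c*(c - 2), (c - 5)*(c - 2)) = c - 2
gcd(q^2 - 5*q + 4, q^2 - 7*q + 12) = q - 4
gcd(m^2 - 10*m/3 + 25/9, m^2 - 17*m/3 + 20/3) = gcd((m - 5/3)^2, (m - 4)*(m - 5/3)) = m - 5/3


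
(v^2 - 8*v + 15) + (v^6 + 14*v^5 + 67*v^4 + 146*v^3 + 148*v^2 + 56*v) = v^6 + 14*v^5 + 67*v^4 + 146*v^3 + 149*v^2 + 48*v + 15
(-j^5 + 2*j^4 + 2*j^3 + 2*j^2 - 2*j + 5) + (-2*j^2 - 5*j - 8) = -j^5 + 2*j^4 + 2*j^3 - 7*j - 3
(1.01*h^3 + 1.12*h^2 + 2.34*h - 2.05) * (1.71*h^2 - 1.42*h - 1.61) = 1.7271*h^5 + 0.481*h^4 + 0.784899999999999*h^3 - 8.6315*h^2 - 0.8564*h + 3.3005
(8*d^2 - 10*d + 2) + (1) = 8*d^2 - 10*d + 3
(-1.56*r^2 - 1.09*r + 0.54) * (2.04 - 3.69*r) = 5.7564*r^3 + 0.8397*r^2 - 4.2162*r + 1.1016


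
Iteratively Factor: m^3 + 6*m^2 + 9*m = (m + 3)*(m^2 + 3*m) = m*(m + 3)*(m + 3)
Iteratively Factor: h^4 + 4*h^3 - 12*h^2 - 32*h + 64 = (h - 2)*(h^3 + 6*h^2 - 32) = (h - 2)*(h + 4)*(h^2 + 2*h - 8) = (h - 2)^2*(h + 4)*(h + 4)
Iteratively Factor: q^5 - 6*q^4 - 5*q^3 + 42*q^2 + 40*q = (q)*(q^4 - 6*q^3 - 5*q^2 + 42*q + 40) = q*(q - 5)*(q^3 - q^2 - 10*q - 8) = q*(q - 5)*(q + 1)*(q^2 - 2*q - 8) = q*(q - 5)*(q + 1)*(q + 2)*(q - 4)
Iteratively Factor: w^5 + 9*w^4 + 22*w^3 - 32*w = (w)*(w^4 + 9*w^3 + 22*w^2 - 32) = w*(w + 4)*(w^3 + 5*w^2 + 2*w - 8) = w*(w - 1)*(w + 4)*(w^2 + 6*w + 8) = w*(w - 1)*(w + 4)^2*(w + 2)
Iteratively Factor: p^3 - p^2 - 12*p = (p)*(p^2 - p - 12) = p*(p + 3)*(p - 4)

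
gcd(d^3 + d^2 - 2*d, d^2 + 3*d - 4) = d - 1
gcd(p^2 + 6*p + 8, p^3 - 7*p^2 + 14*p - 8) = 1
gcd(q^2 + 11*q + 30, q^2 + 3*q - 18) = q + 6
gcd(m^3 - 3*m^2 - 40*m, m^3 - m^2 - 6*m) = m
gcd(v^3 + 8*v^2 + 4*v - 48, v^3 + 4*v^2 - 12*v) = v^2 + 4*v - 12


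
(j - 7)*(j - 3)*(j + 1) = j^3 - 9*j^2 + 11*j + 21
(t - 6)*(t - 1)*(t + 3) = t^3 - 4*t^2 - 15*t + 18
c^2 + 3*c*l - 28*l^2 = (c - 4*l)*(c + 7*l)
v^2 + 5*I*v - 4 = (v + I)*(v + 4*I)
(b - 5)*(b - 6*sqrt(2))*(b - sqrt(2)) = b^3 - 7*sqrt(2)*b^2 - 5*b^2 + 12*b + 35*sqrt(2)*b - 60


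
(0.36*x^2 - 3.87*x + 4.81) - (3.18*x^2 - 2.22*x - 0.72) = -2.82*x^2 - 1.65*x + 5.53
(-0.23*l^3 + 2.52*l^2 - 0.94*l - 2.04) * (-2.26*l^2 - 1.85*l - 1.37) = 0.5198*l^5 - 5.2697*l^4 - 2.2225*l^3 + 2.897*l^2 + 5.0618*l + 2.7948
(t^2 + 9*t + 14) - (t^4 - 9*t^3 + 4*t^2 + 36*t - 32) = -t^4 + 9*t^3 - 3*t^2 - 27*t + 46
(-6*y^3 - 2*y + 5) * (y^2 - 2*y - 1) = -6*y^5 + 12*y^4 + 4*y^3 + 9*y^2 - 8*y - 5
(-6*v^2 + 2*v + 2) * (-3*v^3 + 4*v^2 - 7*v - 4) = 18*v^5 - 30*v^4 + 44*v^3 + 18*v^2 - 22*v - 8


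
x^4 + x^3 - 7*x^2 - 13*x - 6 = (x - 3)*(x + 1)^2*(x + 2)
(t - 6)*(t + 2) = t^2 - 4*t - 12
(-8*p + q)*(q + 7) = -8*p*q - 56*p + q^2 + 7*q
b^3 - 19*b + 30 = (b - 3)*(b - 2)*(b + 5)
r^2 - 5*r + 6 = (r - 3)*(r - 2)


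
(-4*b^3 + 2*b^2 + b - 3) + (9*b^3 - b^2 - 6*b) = 5*b^3 + b^2 - 5*b - 3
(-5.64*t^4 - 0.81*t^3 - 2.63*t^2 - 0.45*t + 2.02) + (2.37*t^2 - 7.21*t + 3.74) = -5.64*t^4 - 0.81*t^3 - 0.26*t^2 - 7.66*t + 5.76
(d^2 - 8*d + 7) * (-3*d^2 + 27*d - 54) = -3*d^4 + 51*d^3 - 291*d^2 + 621*d - 378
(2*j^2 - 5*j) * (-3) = -6*j^2 + 15*j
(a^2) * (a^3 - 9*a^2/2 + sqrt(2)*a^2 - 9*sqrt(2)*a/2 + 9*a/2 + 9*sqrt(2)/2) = a^5 - 9*a^4/2 + sqrt(2)*a^4 - 9*sqrt(2)*a^3/2 + 9*a^3/2 + 9*sqrt(2)*a^2/2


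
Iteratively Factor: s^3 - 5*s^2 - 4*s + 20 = (s - 5)*(s^2 - 4) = (s - 5)*(s + 2)*(s - 2)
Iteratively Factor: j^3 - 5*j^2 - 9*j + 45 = (j - 3)*(j^2 - 2*j - 15) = (j - 3)*(j + 3)*(j - 5)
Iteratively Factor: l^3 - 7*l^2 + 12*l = (l - 3)*(l^2 - 4*l) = l*(l - 3)*(l - 4)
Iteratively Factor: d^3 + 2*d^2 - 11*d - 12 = (d - 3)*(d^2 + 5*d + 4) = (d - 3)*(d + 1)*(d + 4)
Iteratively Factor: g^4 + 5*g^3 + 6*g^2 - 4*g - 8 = (g - 1)*(g^3 + 6*g^2 + 12*g + 8) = (g - 1)*(g + 2)*(g^2 + 4*g + 4) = (g - 1)*(g + 2)^2*(g + 2)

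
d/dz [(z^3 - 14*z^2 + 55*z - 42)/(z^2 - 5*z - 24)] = (z^4 - 10*z^3 - 57*z^2 + 756*z - 1530)/(z^4 - 10*z^3 - 23*z^2 + 240*z + 576)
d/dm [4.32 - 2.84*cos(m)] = 2.84*sin(m)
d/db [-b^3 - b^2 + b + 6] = -3*b^2 - 2*b + 1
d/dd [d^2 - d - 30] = 2*d - 1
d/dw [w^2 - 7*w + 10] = 2*w - 7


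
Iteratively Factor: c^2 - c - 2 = (c + 1)*(c - 2)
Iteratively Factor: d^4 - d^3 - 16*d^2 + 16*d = (d + 4)*(d^3 - 5*d^2 + 4*d) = (d - 4)*(d + 4)*(d^2 - d) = d*(d - 4)*(d + 4)*(d - 1)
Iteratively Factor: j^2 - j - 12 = (j - 4)*(j + 3)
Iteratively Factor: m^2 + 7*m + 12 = (m + 3)*(m + 4)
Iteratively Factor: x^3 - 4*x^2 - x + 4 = (x - 1)*(x^2 - 3*x - 4) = (x - 1)*(x + 1)*(x - 4)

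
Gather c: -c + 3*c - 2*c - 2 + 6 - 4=0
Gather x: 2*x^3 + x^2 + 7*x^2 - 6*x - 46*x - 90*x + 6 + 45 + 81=2*x^3 + 8*x^2 - 142*x + 132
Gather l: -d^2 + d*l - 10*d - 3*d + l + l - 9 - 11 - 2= -d^2 - 13*d + l*(d + 2) - 22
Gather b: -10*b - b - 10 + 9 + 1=-11*b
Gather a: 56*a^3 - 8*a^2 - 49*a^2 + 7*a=56*a^3 - 57*a^2 + 7*a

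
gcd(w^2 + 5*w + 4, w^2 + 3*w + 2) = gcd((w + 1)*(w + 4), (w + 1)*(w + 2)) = w + 1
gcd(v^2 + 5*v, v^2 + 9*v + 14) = 1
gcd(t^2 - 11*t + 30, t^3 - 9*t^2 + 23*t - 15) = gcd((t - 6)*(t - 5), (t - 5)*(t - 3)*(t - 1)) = t - 5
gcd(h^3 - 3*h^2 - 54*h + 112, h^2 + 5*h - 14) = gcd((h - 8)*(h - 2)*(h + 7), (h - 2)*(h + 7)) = h^2 + 5*h - 14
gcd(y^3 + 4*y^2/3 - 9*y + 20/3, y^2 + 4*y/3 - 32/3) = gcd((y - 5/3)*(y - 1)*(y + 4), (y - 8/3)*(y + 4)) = y + 4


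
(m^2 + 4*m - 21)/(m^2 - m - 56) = (m - 3)/(m - 8)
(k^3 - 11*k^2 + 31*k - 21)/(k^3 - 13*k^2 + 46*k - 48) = (k^2 - 8*k + 7)/(k^2 - 10*k + 16)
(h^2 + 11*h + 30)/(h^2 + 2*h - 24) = (h + 5)/(h - 4)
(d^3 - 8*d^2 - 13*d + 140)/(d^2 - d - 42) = (d^2 - d - 20)/(d + 6)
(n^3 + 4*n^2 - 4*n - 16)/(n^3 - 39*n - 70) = (n^2 + 2*n - 8)/(n^2 - 2*n - 35)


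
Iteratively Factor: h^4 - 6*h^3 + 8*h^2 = (h - 2)*(h^3 - 4*h^2) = h*(h - 2)*(h^2 - 4*h) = h*(h - 4)*(h - 2)*(h)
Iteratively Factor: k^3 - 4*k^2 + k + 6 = (k - 3)*(k^2 - k - 2) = (k - 3)*(k + 1)*(k - 2)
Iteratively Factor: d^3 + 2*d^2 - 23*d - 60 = (d - 5)*(d^2 + 7*d + 12) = (d - 5)*(d + 4)*(d + 3)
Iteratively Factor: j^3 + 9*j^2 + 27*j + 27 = (j + 3)*(j^2 + 6*j + 9) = (j + 3)^2*(j + 3)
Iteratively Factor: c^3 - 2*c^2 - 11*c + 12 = (c - 4)*(c^2 + 2*c - 3) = (c - 4)*(c - 1)*(c + 3)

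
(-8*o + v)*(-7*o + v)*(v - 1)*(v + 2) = 56*o^2*v^2 + 56*o^2*v - 112*o^2 - 15*o*v^3 - 15*o*v^2 + 30*o*v + v^4 + v^3 - 2*v^2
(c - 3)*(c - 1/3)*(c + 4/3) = c^3 - 2*c^2 - 31*c/9 + 4/3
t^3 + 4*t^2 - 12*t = t*(t - 2)*(t + 6)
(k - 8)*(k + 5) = k^2 - 3*k - 40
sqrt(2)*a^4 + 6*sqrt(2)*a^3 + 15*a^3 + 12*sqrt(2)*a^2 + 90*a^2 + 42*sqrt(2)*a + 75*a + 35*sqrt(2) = (a + 1)*(a + 5)*(a + 7*sqrt(2))*(sqrt(2)*a + 1)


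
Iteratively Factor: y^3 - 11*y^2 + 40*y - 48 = (y - 3)*(y^2 - 8*y + 16) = (y - 4)*(y - 3)*(y - 4)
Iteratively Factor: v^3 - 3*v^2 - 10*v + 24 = (v + 3)*(v^2 - 6*v + 8) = (v - 2)*(v + 3)*(v - 4)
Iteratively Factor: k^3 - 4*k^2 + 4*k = (k - 2)*(k^2 - 2*k) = (k - 2)^2*(k)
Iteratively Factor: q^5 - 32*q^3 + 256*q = (q - 4)*(q^4 + 4*q^3 - 16*q^2 - 64*q) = q*(q - 4)*(q^3 + 4*q^2 - 16*q - 64) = q*(q - 4)*(q + 4)*(q^2 - 16) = q*(q - 4)*(q + 4)^2*(q - 4)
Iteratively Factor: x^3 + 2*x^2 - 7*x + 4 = (x - 1)*(x^2 + 3*x - 4) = (x - 1)*(x + 4)*(x - 1)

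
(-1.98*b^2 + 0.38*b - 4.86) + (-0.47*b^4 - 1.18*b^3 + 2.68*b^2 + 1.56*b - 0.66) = -0.47*b^4 - 1.18*b^3 + 0.7*b^2 + 1.94*b - 5.52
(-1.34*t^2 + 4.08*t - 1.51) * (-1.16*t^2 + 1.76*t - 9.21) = 1.5544*t^4 - 7.0912*t^3 + 21.2738*t^2 - 40.2344*t + 13.9071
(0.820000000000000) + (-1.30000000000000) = -0.480000000000000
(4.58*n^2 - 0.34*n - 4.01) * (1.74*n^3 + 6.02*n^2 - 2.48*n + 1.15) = 7.9692*n^5 + 26.98*n^4 - 20.3826*n^3 - 18.03*n^2 + 9.5538*n - 4.6115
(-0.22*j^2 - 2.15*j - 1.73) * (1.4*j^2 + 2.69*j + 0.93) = -0.308*j^4 - 3.6018*j^3 - 8.4101*j^2 - 6.6532*j - 1.6089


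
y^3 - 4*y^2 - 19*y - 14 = (y - 7)*(y + 1)*(y + 2)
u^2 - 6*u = u*(u - 6)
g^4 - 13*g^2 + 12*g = g*(g - 3)*(g - 1)*(g + 4)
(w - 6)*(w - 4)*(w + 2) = w^3 - 8*w^2 + 4*w + 48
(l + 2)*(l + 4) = l^2 + 6*l + 8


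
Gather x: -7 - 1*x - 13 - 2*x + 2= -3*x - 18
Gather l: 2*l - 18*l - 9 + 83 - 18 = 56 - 16*l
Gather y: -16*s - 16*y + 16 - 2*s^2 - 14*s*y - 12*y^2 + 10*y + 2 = -2*s^2 - 16*s - 12*y^2 + y*(-14*s - 6) + 18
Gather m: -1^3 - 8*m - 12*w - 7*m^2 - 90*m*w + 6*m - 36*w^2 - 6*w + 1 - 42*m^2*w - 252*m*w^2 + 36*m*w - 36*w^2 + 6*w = m^2*(-42*w - 7) + m*(-252*w^2 - 54*w - 2) - 72*w^2 - 12*w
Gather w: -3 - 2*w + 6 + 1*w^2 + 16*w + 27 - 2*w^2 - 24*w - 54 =-w^2 - 10*w - 24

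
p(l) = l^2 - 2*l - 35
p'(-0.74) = -3.48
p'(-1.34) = -4.68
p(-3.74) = -13.53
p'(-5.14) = -12.28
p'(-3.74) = -9.48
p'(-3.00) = -8.00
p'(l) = 2*l - 2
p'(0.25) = -1.50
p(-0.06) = -34.88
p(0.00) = -35.00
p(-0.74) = -32.97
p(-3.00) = -20.00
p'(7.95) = 13.90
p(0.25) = -35.44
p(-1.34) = -30.52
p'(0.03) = -1.94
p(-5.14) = 1.70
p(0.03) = -35.06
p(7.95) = 12.30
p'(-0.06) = -2.12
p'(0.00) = -2.00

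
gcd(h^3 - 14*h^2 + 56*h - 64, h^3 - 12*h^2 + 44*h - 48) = h^2 - 6*h + 8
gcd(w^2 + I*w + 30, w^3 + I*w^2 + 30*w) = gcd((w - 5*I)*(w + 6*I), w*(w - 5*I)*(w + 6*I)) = w^2 + I*w + 30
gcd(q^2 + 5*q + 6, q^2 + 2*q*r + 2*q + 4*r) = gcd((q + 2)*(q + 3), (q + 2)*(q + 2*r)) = q + 2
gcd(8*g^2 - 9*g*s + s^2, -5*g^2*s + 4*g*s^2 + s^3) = -g + s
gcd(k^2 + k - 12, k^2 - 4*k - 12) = 1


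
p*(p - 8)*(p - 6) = p^3 - 14*p^2 + 48*p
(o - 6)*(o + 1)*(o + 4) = o^3 - o^2 - 26*o - 24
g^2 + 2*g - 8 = (g - 2)*(g + 4)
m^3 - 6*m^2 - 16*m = m*(m - 8)*(m + 2)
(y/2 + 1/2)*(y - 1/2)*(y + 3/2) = y^3/2 + y^2 + y/8 - 3/8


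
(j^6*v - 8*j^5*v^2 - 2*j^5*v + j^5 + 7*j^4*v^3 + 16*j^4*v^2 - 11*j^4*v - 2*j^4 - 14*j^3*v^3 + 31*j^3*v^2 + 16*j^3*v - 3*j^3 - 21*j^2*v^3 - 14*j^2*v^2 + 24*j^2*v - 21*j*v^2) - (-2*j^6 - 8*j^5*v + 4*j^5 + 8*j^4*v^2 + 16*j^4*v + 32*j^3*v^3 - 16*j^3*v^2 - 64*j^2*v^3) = j^6*v + 2*j^6 - 8*j^5*v^2 + 6*j^5*v - 3*j^5 + 7*j^4*v^3 + 8*j^4*v^2 - 27*j^4*v - 2*j^4 - 46*j^3*v^3 + 47*j^3*v^2 + 16*j^3*v - 3*j^3 + 43*j^2*v^3 - 14*j^2*v^2 + 24*j^2*v - 21*j*v^2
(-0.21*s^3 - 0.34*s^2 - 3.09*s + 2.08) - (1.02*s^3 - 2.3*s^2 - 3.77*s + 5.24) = -1.23*s^3 + 1.96*s^2 + 0.68*s - 3.16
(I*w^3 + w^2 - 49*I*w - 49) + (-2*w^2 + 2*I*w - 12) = I*w^3 - w^2 - 47*I*w - 61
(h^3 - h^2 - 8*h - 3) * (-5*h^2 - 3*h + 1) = -5*h^5 + 2*h^4 + 44*h^3 + 38*h^2 + h - 3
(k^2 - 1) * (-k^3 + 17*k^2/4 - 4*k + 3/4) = -k^5 + 17*k^4/4 - 3*k^3 - 7*k^2/2 + 4*k - 3/4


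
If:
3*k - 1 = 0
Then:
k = 1/3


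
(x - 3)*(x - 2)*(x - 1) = x^3 - 6*x^2 + 11*x - 6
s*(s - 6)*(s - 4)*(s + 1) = s^4 - 9*s^3 + 14*s^2 + 24*s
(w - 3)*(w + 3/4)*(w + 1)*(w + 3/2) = w^4 + w^3/4 - 51*w^2/8 - 9*w - 27/8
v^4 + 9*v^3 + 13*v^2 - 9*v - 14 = (v - 1)*(v + 1)*(v + 2)*(v + 7)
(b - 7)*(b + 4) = b^2 - 3*b - 28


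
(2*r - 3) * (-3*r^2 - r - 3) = -6*r^3 + 7*r^2 - 3*r + 9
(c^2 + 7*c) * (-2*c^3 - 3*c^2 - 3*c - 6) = -2*c^5 - 17*c^4 - 24*c^3 - 27*c^2 - 42*c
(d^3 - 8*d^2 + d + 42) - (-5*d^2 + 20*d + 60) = d^3 - 3*d^2 - 19*d - 18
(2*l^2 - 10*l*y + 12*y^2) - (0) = 2*l^2 - 10*l*y + 12*y^2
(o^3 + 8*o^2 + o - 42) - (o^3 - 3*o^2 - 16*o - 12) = 11*o^2 + 17*o - 30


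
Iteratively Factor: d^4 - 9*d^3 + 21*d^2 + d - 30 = (d - 2)*(d^3 - 7*d^2 + 7*d + 15) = (d - 5)*(d - 2)*(d^2 - 2*d - 3) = (d - 5)*(d - 3)*(d - 2)*(d + 1)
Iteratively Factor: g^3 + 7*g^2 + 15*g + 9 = (g + 1)*(g^2 + 6*g + 9) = (g + 1)*(g + 3)*(g + 3)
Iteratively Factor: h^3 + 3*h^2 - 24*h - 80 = (h - 5)*(h^2 + 8*h + 16) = (h - 5)*(h + 4)*(h + 4)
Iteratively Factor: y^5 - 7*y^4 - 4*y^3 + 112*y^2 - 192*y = (y - 4)*(y^4 - 3*y^3 - 16*y^2 + 48*y) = (y - 4)*(y - 3)*(y^3 - 16*y) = y*(y - 4)*(y - 3)*(y^2 - 16) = y*(y - 4)^2*(y - 3)*(y + 4)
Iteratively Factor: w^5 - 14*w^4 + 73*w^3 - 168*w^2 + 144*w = (w - 3)*(w^4 - 11*w^3 + 40*w^2 - 48*w) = w*(w - 3)*(w^3 - 11*w^2 + 40*w - 48) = w*(w - 4)*(w - 3)*(w^2 - 7*w + 12) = w*(w - 4)^2*(w - 3)*(w - 3)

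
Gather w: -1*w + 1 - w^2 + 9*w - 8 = -w^2 + 8*w - 7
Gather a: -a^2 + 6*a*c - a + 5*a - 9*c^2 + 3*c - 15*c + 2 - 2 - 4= -a^2 + a*(6*c + 4) - 9*c^2 - 12*c - 4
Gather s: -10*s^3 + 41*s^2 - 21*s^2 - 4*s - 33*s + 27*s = -10*s^3 + 20*s^2 - 10*s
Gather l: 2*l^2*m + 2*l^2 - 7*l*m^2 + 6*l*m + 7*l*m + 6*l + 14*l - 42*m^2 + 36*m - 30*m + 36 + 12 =l^2*(2*m + 2) + l*(-7*m^2 + 13*m + 20) - 42*m^2 + 6*m + 48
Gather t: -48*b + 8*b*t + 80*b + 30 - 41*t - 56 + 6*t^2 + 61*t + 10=32*b + 6*t^2 + t*(8*b + 20) - 16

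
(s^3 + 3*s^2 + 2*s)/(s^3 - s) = (s + 2)/(s - 1)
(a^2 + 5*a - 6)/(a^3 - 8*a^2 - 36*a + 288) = (a - 1)/(a^2 - 14*a + 48)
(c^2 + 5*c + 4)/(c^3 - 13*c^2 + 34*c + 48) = (c + 4)/(c^2 - 14*c + 48)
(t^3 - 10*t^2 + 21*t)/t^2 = t - 10 + 21/t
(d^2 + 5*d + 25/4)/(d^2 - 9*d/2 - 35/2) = (d + 5/2)/(d - 7)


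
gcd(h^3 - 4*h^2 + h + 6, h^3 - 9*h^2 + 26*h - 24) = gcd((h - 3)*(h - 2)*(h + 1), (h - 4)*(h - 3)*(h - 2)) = h^2 - 5*h + 6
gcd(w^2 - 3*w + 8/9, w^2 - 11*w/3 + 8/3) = w - 8/3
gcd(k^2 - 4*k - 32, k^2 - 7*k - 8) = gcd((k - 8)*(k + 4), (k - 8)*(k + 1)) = k - 8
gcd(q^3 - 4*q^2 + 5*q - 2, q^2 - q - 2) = q - 2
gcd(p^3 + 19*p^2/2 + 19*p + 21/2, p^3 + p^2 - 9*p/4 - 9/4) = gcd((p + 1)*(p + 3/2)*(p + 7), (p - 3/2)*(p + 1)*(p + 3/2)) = p^2 + 5*p/2 + 3/2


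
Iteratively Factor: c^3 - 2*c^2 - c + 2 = (c + 1)*(c^2 - 3*c + 2) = (c - 1)*(c + 1)*(c - 2)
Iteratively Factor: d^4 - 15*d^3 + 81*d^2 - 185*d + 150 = (d - 5)*(d^3 - 10*d^2 + 31*d - 30) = (d - 5)*(d - 2)*(d^2 - 8*d + 15) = (d - 5)*(d - 3)*(d - 2)*(d - 5)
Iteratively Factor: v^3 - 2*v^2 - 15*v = (v)*(v^2 - 2*v - 15) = v*(v + 3)*(v - 5)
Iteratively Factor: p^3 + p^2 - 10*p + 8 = (p - 2)*(p^2 + 3*p - 4) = (p - 2)*(p + 4)*(p - 1)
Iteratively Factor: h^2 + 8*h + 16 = (h + 4)*(h + 4)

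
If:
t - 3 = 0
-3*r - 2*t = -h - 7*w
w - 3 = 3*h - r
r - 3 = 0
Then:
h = 15/22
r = 3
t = 3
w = 45/22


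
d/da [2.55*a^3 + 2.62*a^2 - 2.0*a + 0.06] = 7.65*a^2 + 5.24*a - 2.0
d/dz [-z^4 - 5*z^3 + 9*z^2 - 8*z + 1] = -4*z^3 - 15*z^2 + 18*z - 8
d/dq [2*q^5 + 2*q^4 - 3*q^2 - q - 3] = 10*q^4 + 8*q^3 - 6*q - 1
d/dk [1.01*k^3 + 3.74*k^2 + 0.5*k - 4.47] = 3.03*k^2 + 7.48*k + 0.5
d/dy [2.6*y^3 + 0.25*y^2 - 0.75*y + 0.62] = 7.8*y^2 + 0.5*y - 0.75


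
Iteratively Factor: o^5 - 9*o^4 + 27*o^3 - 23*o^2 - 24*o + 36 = (o - 3)*(o^4 - 6*o^3 + 9*o^2 + 4*o - 12) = (o - 3)*(o - 2)*(o^3 - 4*o^2 + o + 6) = (o - 3)*(o - 2)^2*(o^2 - 2*o - 3) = (o - 3)^2*(o - 2)^2*(o + 1)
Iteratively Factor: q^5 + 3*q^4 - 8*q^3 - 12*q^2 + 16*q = (q)*(q^4 + 3*q^3 - 8*q^2 - 12*q + 16) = q*(q - 2)*(q^3 + 5*q^2 + 2*q - 8) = q*(q - 2)*(q + 2)*(q^2 + 3*q - 4) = q*(q - 2)*(q + 2)*(q + 4)*(q - 1)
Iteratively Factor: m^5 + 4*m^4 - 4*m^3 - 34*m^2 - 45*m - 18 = (m + 2)*(m^4 + 2*m^3 - 8*m^2 - 18*m - 9) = (m + 1)*(m + 2)*(m^3 + m^2 - 9*m - 9) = (m - 3)*(m + 1)*(m + 2)*(m^2 + 4*m + 3) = (m - 3)*(m + 1)^2*(m + 2)*(m + 3)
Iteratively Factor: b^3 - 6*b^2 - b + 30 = (b + 2)*(b^2 - 8*b + 15) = (b - 3)*(b + 2)*(b - 5)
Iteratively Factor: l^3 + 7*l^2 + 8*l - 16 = (l + 4)*(l^2 + 3*l - 4) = (l + 4)^2*(l - 1)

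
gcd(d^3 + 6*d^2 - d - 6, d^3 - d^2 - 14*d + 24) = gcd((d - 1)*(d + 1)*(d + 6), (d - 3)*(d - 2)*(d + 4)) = 1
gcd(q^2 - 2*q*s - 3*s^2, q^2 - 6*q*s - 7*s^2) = q + s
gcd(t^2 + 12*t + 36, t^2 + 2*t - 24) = t + 6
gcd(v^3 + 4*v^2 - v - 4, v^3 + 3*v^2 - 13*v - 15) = v + 1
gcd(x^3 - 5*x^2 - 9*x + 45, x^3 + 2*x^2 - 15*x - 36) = x + 3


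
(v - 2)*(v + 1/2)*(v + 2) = v^3 + v^2/2 - 4*v - 2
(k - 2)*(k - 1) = k^2 - 3*k + 2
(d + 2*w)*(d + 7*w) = d^2 + 9*d*w + 14*w^2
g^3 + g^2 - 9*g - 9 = (g - 3)*(g + 1)*(g + 3)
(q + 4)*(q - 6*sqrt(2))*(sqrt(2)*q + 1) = sqrt(2)*q^3 - 11*q^2 + 4*sqrt(2)*q^2 - 44*q - 6*sqrt(2)*q - 24*sqrt(2)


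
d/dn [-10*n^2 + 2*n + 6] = 2 - 20*n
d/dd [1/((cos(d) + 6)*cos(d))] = 2*(cos(d) + 3)*sin(d)/((cos(d) + 6)^2*cos(d)^2)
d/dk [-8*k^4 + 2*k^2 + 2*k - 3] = -32*k^3 + 4*k + 2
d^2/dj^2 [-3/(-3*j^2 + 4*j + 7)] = 6*(9*j^2 - 12*j - 4*(3*j - 2)^2 - 21)/(-3*j^2 + 4*j + 7)^3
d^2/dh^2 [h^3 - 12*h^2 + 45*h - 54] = 6*h - 24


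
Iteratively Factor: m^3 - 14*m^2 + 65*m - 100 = (m - 5)*(m^2 - 9*m + 20) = (m - 5)*(m - 4)*(m - 5)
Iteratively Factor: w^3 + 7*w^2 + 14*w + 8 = (w + 4)*(w^2 + 3*w + 2) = (w + 1)*(w + 4)*(w + 2)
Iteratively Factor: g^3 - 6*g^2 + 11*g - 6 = (g - 3)*(g^2 - 3*g + 2) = (g - 3)*(g - 2)*(g - 1)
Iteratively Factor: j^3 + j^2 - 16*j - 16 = (j + 1)*(j^2 - 16) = (j - 4)*(j + 1)*(j + 4)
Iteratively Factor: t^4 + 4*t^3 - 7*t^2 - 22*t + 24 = (t - 2)*(t^3 + 6*t^2 + 5*t - 12) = (t - 2)*(t + 4)*(t^2 + 2*t - 3) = (t - 2)*(t + 3)*(t + 4)*(t - 1)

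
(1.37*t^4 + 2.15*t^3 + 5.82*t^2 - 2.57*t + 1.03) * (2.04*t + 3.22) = 2.7948*t^5 + 8.7974*t^4 + 18.7958*t^3 + 13.4976*t^2 - 6.1742*t + 3.3166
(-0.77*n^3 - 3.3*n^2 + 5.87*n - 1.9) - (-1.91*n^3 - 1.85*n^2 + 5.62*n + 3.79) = 1.14*n^3 - 1.45*n^2 + 0.25*n - 5.69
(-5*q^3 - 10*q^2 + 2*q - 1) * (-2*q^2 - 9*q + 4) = 10*q^5 + 65*q^4 + 66*q^3 - 56*q^2 + 17*q - 4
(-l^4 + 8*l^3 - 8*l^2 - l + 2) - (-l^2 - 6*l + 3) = -l^4 + 8*l^3 - 7*l^2 + 5*l - 1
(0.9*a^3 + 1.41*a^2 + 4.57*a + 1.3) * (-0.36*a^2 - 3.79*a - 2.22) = -0.324*a^5 - 3.9186*a^4 - 8.9871*a^3 - 20.9185*a^2 - 15.0724*a - 2.886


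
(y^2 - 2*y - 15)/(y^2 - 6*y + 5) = (y + 3)/(y - 1)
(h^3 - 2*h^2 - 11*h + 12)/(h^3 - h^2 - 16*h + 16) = (h + 3)/(h + 4)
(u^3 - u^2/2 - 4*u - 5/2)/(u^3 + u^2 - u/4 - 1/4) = 2*(2*u^2 - 3*u - 5)/(4*u^2 - 1)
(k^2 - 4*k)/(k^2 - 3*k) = (k - 4)/(k - 3)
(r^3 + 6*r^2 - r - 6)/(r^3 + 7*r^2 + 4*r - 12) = (r + 1)/(r + 2)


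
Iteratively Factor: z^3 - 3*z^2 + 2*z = (z)*(z^2 - 3*z + 2) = z*(z - 1)*(z - 2)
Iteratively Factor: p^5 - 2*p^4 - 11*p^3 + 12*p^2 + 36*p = (p - 3)*(p^4 + p^3 - 8*p^2 - 12*p) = (p - 3)^2*(p^3 + 4*p^2 + 4*p) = p*(p - 3)^2*(p^2 + 4*p + 4) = p*(p - 3)^2*(p + 2)*(p + 2)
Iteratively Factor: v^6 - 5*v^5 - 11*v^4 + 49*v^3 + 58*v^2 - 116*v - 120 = (v + 2)*(v^5 - 7*v^4 + 3*v^3 + 43*v^2 - 28*v - 60) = (v - 3)*(v + 2)*(v^4 - 4*v^3 - 9*v^2 + 16*v + 20) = (v - 3)*(v - 2)*(v + 2)*(v^3 - 2*v^2 - 13*v - 10) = (v - 3)*(v - 2)*(v + 2)^2*(v^2 - 4*v - 5) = (v - 3)*(v - 2)*(v + 1)*(v + 2)^2*(v - 5)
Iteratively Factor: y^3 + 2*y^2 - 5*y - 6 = (y + 3)*(y^2 - y - 2) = (y - 2)*(y + 3)*(y + 1)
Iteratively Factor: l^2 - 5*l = (l)*(l - 5)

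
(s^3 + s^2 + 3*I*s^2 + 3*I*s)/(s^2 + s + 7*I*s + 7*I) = s*(s + 3*I)/(s + 7*I)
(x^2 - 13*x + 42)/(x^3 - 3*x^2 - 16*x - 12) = (x - 7)/(x^2 + 3*x + 2)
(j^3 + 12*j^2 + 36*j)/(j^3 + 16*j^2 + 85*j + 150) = j*(j + 6)/(j^2 + 10*j + 25)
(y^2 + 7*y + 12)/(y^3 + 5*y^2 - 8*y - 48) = (y + 3)/(y^2 + y - 12)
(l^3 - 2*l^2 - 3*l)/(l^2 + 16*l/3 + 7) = 3*l*(l^2 - 2*l - 3)/(3*l^2 + 16*l + 21)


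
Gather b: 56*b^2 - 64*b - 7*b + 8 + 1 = 56*b^2 - 71*b + 9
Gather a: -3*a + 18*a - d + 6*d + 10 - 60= 15*a + 5*d - 50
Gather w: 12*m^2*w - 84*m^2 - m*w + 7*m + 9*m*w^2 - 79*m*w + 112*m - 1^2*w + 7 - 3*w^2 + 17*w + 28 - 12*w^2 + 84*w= -84*m^2 + 119*m + w^2*(9*m - 15) + w*(12*m^2 - 80*m + 100) + 35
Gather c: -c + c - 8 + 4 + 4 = 0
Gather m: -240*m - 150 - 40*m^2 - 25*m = -40*m^2 - 265*m - 150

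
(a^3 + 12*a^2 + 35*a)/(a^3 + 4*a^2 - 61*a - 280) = a/(a - 8)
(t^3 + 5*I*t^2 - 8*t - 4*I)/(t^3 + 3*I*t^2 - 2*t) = (t + 2*I)/t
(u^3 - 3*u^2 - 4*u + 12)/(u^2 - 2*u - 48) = (-u^3 + 3*u^2 + 4*u - 12)/(-u^2 + 2*u + 48)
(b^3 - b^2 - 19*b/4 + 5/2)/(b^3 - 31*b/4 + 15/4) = (b + 2)/(b + 3)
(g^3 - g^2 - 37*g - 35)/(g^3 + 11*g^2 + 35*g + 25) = (g - 7)/(g + 5)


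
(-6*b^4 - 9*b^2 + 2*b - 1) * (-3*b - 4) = 18*b^5 + 24*b^4 + 27*b^3 + 30*b^2 - 5*b + 4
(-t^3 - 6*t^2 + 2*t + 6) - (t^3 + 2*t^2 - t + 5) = -2*t^3 - 8*t^2 + 3*t + 1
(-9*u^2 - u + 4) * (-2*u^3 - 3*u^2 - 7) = 18*u^5 + 29*u^4 - 5*u^3 + 51*u^2 + 7*u - 28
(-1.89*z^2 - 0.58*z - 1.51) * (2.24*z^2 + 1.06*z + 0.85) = -4.2336*z^4 - 3.3026*z^3 - 5.6037*z^2 - 2.0936*z - 1.2835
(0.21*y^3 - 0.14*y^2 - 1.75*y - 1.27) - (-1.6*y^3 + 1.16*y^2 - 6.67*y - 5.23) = 1.81*y^3 - 1.3*y^2 + 4.92*y + 3.96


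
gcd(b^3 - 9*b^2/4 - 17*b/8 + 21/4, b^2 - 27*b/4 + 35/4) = b - 7/4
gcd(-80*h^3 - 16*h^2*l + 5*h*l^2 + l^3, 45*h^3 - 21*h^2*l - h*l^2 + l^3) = 5*h + l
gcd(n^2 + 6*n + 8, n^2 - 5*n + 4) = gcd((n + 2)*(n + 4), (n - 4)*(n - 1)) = 1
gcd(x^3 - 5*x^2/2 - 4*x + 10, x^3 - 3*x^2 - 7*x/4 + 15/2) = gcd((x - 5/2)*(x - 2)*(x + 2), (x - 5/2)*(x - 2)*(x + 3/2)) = x^2 - 9*x/2 + 5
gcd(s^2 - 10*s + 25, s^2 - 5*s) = s - 5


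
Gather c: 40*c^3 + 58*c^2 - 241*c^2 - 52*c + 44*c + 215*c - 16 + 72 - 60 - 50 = 40*c^3 - 183*c^2 + 207*c - 54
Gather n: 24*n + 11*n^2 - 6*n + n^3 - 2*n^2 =n^3 + 9*n^2 + 18*n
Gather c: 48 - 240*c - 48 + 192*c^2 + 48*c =192*c^2 - 192*c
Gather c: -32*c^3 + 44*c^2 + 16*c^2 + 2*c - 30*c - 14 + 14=-32*c^3 + 60*c^2 - 28*c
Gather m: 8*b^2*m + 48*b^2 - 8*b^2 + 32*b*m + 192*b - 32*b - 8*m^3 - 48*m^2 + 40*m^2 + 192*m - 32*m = 40*b^2 + 160*b - 8*m^3 - 8*m^2 + m*(8*b^2 + 32*b + 160)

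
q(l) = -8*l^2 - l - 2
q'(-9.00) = 143.00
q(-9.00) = -641.00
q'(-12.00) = 191.00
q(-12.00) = -1142.00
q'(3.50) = -57.00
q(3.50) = -103.50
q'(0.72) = -12.52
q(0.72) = -6.87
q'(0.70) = -12.20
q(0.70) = -6.62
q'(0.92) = -15.72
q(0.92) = -9.69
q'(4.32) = -70.12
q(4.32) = -155.62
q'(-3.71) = 58.36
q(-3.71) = -108.40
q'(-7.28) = 115.48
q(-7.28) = -418.71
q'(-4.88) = 77.08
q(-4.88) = -187.64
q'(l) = -16*l - 1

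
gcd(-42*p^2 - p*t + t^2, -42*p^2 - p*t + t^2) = 42*p^2 + p*t - t^2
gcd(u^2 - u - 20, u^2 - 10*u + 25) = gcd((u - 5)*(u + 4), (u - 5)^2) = u - 5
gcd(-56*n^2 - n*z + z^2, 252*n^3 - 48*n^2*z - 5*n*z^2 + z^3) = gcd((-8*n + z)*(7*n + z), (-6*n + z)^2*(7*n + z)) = 7*n + z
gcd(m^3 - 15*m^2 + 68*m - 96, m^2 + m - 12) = m - 3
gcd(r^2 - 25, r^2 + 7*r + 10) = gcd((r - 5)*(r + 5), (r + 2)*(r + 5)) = r + 5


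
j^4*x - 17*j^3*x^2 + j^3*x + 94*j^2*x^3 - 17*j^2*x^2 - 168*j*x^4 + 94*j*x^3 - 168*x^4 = (j - 7*x)*(j - 6*x)*(j - 4*x)*(j*x + x)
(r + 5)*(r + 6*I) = r^2 + 5*r + 6*I*r + 30*I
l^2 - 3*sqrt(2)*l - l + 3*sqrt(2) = (l - 1)*(l - 3*sqrt(2))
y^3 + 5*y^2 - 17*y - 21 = (y - 3)*(y + 1)*(y + 7)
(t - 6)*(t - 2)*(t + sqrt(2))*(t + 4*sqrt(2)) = t^4 - 8*t^3 + 5*sqrt(2)*t^3 - 40*sqrt(2)*t^2 + 20*t^2 - 64*t + 60*sqrt(2)*t + 96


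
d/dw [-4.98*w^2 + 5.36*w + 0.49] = 5.36 - 9.96*w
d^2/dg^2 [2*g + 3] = 0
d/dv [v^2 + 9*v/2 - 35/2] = 2*v + 9/2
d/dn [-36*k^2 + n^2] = 2*n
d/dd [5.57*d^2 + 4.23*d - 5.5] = 11.14*d + 4.23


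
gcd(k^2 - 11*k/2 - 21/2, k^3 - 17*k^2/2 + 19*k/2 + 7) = k - 7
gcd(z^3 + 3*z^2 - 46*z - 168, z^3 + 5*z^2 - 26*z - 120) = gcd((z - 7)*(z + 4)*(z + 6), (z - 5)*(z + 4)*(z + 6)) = z^2 + 10*z + 24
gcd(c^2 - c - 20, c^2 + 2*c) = 1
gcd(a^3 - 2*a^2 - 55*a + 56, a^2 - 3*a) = 1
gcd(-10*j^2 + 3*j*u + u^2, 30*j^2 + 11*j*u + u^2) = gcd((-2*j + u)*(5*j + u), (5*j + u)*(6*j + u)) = 5*j + u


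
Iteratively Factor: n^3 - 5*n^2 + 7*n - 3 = (n - 1)*(n^2 - 4*n + 3) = (n - 1)^2*(n - 3)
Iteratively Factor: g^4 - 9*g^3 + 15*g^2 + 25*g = (g - 5)*(g^3 - 4*g^2 - 5*g) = g*(g - 5)*(g^2 - 4*g - 5) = g*(g - 5)^2*(g + 1)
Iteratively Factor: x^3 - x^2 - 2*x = (x - 2)*(x^2 + x) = (x - 2)*(x + 1)*(x)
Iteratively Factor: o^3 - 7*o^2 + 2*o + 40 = (o + 2)*(o^2 - 9*o + 20) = (o - 4)*(o + 2)*(o - 5)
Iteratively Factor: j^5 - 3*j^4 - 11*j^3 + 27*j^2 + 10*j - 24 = (j - 2)*(j^4 - j^3 - 13*j^2 + j + 12) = (j - 2)*(j - 1)*(j^3 - 13*j - 12) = (j - 2)*(j - 1)*(j + 1)*(j^2 - j - 12) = (j - 4)*(j - 2)*(j - 1)*(j + 1)*(j + 3)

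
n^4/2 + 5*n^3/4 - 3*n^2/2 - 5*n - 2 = (n/2 + 1)*(n - 2)*(n + 1/2)*(n + 2)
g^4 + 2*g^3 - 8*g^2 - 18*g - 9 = (g - 3)*(g + 1)^2*(g + 3)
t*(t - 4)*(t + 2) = t^3 - 2*t^2 - 8*t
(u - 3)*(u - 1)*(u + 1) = u^3 - 3*u^2 - u + 3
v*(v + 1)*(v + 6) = v^3 + 7*v^2 + 6*v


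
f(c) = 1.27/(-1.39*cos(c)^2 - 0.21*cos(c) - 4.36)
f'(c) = 1.27*(-2.78*sin(c)*cos(c) - 0.21*sin(c))/(-1.39*cos(c)^2 - 0.21*cos(c) - 4.36)^2 = -(3.5306*cos(c) + 0.2667)*sin(c)/(1.39*cos(c)^2 + 0.21*cos(c) + 4.36)^2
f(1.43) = -0.29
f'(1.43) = -0.04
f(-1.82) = -0.29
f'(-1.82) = -0.03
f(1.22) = -0.28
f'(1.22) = -0.07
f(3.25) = -0.23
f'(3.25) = -0.01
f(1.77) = -0.29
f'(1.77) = 0.02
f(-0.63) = -0.23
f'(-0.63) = 0.06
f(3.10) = -0.23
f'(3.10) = 0.00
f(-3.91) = -0.26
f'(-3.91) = 0.07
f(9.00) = -0.24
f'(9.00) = 0.04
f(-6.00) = -0.22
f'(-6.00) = -0.03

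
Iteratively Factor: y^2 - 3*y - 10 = (y - 5)*(y + 2)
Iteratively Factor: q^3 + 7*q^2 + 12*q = (q)*(q^2 + 7*q + 12) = q*(q + 4)*(q + 3)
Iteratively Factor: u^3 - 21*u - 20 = (u + 1)*(u^2 - u - 20) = (u + 1)*(u + 4)*(u - 5)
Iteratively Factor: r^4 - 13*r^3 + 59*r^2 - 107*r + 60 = (r - 4)*(r^3 - 9*r^2 + 23*r - 15) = (r - 4)*(r - 1)*(r^2 - 8*r + 15) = (r - 5)*(r - 4)*(r - 1)*(r - 3)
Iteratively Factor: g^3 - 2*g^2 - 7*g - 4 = (g - 4)*(g^2 + 2*g + 1) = (g - 4)*(g + 1)*(g + 1)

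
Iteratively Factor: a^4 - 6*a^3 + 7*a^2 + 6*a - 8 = (a - 2)*(a^3 - 4*a^2 - a + 4) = (a - 4)*(a - 2)*(a^2 - 1) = (a - 4)*(a - 2)*(a - 1)*(a + 1)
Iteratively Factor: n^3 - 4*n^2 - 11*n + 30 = (n + 3)*(n^2 - 7*n + 10) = (n - 5)*(n + 3)*(n - 2)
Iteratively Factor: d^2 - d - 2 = (d - 2)*(d + 1)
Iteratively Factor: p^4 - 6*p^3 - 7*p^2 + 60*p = (p + 3)*(p^3 - 9*p^2 + 20*p) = (p - 5)*(p + 3)*(p^2 - 4*p) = p*(p - 5)*(p + 3)*(p - 4)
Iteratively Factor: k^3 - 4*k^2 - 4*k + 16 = (k - 4)*(k^2 - 4) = (k - 4)*(k + 2)*(k - 2)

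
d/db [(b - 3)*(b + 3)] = 2*b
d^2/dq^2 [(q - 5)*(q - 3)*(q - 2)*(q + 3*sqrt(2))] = 12*q^2 - 60*q + 18*sqrt(2)*q - 60*sqrt(2) + 62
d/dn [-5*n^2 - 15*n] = -10*n - 15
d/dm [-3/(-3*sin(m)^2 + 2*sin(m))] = 6*(-3/tan(m) + cos(m)/sin(m)^2)/(3*sin(m) - 2)^2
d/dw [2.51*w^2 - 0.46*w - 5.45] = 5.02*w - 0.46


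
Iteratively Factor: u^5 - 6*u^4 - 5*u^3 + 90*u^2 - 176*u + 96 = (u - 2)*(u^4 - 4*u^3 - 13*u^2 + 64*u - 48) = (u - 2)*(u + 4)*(u^3 - 8*u^2 + 19*u - 12) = (u - 4)*(u - 2)*(u + 4)*(u^2 - 4*u + 3) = (u - 4)*(u - 2)*(u - 1)*(u + 4)*(u - 3)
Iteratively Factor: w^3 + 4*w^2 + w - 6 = (w + 2)*(w^2 + 2*w - 3) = (w + 2)*(w + 3)*(w - 1)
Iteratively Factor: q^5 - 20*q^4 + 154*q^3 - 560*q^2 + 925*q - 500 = (q - 5)*(q^4 - 15*q^3 + 79*q^2 - 165*q + 100) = (q - 5)^2*(q^3 - 10*q^2 + 29*q - 20) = (q - 5)^3*(q^2 - 5*q + 4) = (q - 5)^3*(q - 4)*(q - 1)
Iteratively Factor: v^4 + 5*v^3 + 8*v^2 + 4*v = (v)*(v^3 + 5*v^2 + 8*v + 4) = v*(v + 2)*(v^2 + 3*v + 2) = v*(v + 1)*(v + 2)*(v + 2)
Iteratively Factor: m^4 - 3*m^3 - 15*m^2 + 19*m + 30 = (m + 1)*(m^3 - 4*m^2 - 11*m + 30) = (m - 2)*(m + 1)*(m^2 - 2*m - 15) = (m - 2)*(m + 1)*(m + 3)*(m - 5)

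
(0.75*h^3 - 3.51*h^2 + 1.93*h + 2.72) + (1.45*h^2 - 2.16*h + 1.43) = 0.75*h^3 - 2.06*h^2 - 0.23*h + 4.15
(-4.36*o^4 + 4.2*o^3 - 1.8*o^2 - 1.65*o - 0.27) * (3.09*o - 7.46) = -13.4724*o^5 + 45.5036*o^4 - 36.894*o^3 + 8.3295*o^2 + 11.4747*o + 2.0142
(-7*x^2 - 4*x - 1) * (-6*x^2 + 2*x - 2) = 42*x^4 + 10*x^3 + 12*x^2 + 6*x + 2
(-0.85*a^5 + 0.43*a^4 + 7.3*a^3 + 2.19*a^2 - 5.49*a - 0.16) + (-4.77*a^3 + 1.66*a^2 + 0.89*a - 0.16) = -0.85*a^5 + 0.43*a^4 + 2.53*a^3 + 3.85*a^2 - 4.6*a - 0.32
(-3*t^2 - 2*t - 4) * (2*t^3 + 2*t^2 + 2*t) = -6*t^5 - 10*t^4 - 18*t^3 - 12*t^2 - 8*t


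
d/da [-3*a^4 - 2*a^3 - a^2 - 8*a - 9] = -12*a^3 - 6*a^2 - 2*a - 8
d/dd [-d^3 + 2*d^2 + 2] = d*(4 - 3*d)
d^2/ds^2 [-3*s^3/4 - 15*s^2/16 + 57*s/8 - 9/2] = -9*s/2 - 15/8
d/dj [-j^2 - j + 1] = -2*j - 1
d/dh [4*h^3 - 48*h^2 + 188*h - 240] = 12*h^2 - 96*h + 188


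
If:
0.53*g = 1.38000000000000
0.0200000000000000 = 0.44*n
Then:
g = 2.60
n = 0.05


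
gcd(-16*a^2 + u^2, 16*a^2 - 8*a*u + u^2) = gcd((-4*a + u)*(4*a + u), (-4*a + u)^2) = -4*a + u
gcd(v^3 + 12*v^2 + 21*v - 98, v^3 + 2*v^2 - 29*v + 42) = v^2 + 5*v - 14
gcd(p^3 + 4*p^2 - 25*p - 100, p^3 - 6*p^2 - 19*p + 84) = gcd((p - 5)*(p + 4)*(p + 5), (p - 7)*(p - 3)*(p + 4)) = p + 4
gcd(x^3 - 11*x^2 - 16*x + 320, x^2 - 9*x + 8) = x - 8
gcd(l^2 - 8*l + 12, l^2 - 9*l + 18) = l - 6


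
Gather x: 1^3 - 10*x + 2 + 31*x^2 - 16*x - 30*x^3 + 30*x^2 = -30*x^3 + 61*x^2 - 26*x + 3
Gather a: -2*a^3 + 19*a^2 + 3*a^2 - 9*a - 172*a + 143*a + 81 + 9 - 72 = -2*a^3 + 22*a^2 - 38*a + 18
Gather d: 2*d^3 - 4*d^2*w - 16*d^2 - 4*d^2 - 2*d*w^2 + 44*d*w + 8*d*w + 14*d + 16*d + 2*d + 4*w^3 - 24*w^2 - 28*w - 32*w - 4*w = 2*d^3 + d^2*(-4*w - 20) + d*(-2*w^2 + 52*w + 32) + 4*w^3 - 24*w^2 - 64*w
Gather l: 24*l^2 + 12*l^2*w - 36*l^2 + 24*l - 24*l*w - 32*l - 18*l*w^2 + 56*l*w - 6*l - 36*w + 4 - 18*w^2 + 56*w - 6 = l^2*(12*w - 12) + l*(-18*w^2 + 32*w - 14) - 18*w^2 + 20*w - 2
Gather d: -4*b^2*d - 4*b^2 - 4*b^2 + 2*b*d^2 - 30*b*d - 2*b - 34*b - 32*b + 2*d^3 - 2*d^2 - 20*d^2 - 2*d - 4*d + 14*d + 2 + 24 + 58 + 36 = -8*b^2 - 68*b + 2*d^3 + d^2*(2*b - 22) + d*(-4*b^2 - 30*b + 8) + 120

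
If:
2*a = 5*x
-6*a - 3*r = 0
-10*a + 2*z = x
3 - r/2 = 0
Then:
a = -3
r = 6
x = -6/5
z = -78/5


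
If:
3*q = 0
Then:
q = 0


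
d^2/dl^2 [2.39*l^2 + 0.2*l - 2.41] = 4.78000000000000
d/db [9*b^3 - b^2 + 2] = b*(27*b - 2)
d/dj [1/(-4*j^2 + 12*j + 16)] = (2*j - 3)/(4*(-j^2 + 3*j + 4)^2)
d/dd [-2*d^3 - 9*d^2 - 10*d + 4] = -6*d^2 - 18*d - 10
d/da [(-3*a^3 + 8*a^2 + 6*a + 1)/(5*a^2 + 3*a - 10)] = (-15*a^4 - 18*a^3 + 84*a^2 - 170*a - 63)/(25*a^4 + 30*a^3 - 91*a^2 - 60*a + 100)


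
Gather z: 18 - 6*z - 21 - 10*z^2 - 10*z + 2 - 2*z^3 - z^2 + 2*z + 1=-2*z^3 - 11*z^2 - 14*z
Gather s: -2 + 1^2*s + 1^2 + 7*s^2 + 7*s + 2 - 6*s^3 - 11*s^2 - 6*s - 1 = -6*s^3 - 4*s^2 + 2*s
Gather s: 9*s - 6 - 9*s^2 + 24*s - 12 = -9*s^2 + 33*s - 18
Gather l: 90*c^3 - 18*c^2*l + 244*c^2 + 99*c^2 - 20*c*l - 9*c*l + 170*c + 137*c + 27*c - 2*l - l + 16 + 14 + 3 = 90*c^3 + 343*c^2 + 334*c + l*(-18*c^2 - 29*c - 3) + 33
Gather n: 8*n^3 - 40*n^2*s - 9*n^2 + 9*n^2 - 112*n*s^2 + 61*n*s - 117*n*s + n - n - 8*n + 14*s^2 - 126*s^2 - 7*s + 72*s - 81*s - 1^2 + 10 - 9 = 8*n^3 - 40*n^2*s + n*(-112*s^2 - 56*s - 8) - 112*s^2 - 16*s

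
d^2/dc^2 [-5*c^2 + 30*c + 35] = -10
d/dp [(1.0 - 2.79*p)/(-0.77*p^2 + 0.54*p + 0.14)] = (-2.1483*p^2 + 1.54*p - 0.9306)/(0.5929*p^4 - 0.8316*p^3 + 0.076*p^2 + 0.1512*p + 0.0196)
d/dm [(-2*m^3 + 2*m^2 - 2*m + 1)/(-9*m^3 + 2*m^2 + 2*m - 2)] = (14*m^4 - 44*m^3 + 47*m^2 - 12*m + 2)/(81*m^6 - 36*m^5 - 32*m^4 + 44*m^3 - 4*m^2 - 8*m + 4)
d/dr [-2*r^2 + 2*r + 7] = 2 - 4*r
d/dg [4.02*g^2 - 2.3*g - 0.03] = 8.04*g - 2.3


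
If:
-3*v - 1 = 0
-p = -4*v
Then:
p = -4/3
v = -1/3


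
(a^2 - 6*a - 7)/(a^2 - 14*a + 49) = (a + 1)/(a - 7)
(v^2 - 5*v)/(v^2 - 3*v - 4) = v*(5 - v)/(-v^2 + 3*v + 4)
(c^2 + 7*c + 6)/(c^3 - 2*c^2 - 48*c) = (c + 1)/(c*(c - 8))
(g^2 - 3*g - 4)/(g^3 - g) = (g - 4)/(g*(g - 1))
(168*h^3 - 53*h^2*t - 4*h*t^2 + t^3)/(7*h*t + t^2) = 24*h^2/t - 11*h + t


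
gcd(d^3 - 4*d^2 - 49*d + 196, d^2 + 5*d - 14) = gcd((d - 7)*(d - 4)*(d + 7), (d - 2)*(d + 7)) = d + 7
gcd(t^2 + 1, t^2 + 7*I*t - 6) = t + I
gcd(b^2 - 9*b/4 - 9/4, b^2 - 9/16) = b + 3/4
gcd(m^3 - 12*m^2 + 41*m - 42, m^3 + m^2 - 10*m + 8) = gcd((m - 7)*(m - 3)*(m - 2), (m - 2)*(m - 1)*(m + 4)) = m - 2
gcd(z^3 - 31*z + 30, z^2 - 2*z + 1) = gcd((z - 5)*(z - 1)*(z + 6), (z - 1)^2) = z - 1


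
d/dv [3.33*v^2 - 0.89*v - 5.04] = 6.66*v - 0.89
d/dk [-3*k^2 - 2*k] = -6*k - 2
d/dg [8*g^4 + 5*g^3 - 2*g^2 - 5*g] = 32*g^3 + 15*g^2 - 4*g - 5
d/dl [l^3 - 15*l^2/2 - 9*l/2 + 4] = 3*l^2 - 15*l - 9/2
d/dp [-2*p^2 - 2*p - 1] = -4*p - 2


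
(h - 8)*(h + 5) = h^2 - 3*h - 40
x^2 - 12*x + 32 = (x - 8)*(x - 4)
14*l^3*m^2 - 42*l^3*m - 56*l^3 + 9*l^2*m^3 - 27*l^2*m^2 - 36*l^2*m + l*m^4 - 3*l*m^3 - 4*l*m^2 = (2*l + m)*(7*l + m)*(m - 4)*(l*m + l)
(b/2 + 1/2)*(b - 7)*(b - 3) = b^3/2 - 9*b^2/2 + 11*b/2 + 21/2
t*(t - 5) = t^2 - 5*t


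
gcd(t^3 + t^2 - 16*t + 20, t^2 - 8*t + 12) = t - 2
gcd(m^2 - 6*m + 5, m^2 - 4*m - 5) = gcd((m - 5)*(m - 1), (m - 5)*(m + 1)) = m - 5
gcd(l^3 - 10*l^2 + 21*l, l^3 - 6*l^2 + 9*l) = l^2 - 3*l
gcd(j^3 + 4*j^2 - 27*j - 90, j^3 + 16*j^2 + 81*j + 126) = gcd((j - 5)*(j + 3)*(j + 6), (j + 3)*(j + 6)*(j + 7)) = j^2 + 9*j + 18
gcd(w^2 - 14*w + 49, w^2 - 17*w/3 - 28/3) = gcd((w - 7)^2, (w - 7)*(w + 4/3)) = w - 7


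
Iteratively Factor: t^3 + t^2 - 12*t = (t - 3)*(t^2 + 4*t) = (t - 3)*(t + 4)*(t)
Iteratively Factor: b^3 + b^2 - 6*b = (b + 3)*(b^2 - 2*b) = (b - 2)*(b + 3)*(b)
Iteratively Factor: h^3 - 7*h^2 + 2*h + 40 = (h - 4)*(h^2 - 3*h - 10) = (h - 4)*(h + 2)*(h - 5)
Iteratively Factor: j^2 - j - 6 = (j + 2)*(j - 3)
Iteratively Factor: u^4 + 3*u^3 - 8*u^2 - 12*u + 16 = (u + 4)*(u^3 - u^2 - 4*u + 4) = (u + 2)*(u + 4)*(u^2 - 3*u + 2) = (u - 2)*(u + 2)*(u + 4)*(u - 1)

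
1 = 1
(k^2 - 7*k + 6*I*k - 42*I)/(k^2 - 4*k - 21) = (k + 6*I)/(k + 3)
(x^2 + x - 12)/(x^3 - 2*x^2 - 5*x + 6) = (x + 4)/(x^2 + x - 2)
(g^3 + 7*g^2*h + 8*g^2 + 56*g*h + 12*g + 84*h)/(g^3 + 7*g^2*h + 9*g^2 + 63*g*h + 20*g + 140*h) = (g^2 + 8*g + 12)/(g^2 + 9*g + 20)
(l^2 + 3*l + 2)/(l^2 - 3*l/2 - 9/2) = 2*(l^2 + 3*l + 2)/(2*l^2 - 3*l - 9)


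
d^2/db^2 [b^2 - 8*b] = 2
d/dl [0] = 0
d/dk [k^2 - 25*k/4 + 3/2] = 2*k - 25/4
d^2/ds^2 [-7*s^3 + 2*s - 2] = -42*s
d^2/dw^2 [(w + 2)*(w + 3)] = 2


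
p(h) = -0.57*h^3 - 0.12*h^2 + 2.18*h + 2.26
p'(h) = -1.71*h^2 - 0.24*h + 2.18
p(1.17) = 3.73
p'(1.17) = -0.44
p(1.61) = 3.08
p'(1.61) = -2.64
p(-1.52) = 0.67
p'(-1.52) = -1.41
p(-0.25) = 1.72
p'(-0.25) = 2.13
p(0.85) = 3.68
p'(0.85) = 0.74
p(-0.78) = 0.76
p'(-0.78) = 1.33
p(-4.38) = 38.31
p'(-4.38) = -29.57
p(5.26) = -72.55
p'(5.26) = -46.39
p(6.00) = -112.10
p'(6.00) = -60.82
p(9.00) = -403.37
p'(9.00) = -138.49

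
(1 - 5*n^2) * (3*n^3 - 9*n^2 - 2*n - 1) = -15*n^5 + 45*n^4 + 13*n^3 - 4*n^2 - 2*n - 1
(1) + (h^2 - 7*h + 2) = h^2 - 7*h + 3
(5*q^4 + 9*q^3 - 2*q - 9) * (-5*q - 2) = -25*q^5 - 55*q^4 - 18*q^3 + 10*q^2 + 49*q + 18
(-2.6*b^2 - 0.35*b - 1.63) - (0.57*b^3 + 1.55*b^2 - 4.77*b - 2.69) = -0.57*b^3 - 4.15*b^2 + 4.42*b + 1.06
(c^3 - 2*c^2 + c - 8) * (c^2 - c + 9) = c^5 - 3*c^4 + 12*c^3 - 27*c^2 + 17*c - 72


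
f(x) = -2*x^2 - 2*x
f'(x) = -4*x - 2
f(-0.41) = 0.48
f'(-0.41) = -0.36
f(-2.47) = -7.26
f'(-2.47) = 7.88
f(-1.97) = -3.82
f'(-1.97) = 5.88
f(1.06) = -4.37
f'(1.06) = -6.24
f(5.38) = -68.65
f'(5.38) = -23.52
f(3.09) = -25.28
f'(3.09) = -14.36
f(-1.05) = -0.10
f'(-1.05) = 2.20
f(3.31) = -28.53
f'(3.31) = -15.24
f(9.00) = -180.00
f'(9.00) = -38.00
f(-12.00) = -264.00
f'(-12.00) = 46.00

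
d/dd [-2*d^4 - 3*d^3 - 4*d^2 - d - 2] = -8*d^3 - 9*d^2 - 8*d - 1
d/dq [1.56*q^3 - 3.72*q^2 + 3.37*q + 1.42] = 4.68*q^2 - 7.44*q + 3.37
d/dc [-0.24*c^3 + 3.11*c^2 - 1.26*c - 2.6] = -0.72*c^2 + 6.22*c - 1.26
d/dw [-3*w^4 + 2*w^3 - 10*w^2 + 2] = 2*w*(-6*w^2 + 3*w - 10)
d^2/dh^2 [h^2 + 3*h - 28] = 2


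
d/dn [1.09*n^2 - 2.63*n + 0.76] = 2.18*n - 2.63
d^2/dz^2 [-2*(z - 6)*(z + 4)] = -4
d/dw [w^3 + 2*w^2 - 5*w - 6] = 3*w^2 + 4*w - 5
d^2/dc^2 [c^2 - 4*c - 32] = 2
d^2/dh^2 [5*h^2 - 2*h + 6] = 10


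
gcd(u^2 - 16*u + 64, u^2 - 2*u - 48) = u - 8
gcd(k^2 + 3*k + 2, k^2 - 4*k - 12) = k + 2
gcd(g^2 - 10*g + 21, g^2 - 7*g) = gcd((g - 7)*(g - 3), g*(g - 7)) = g - 7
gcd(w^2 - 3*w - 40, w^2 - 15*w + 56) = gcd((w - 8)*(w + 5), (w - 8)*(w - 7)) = w - 8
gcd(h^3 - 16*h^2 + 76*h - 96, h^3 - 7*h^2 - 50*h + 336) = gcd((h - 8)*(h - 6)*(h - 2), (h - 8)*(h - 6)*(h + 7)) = h^2 - 14*h + 48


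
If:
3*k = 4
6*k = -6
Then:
No Solution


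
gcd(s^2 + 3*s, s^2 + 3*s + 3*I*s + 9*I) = s + 3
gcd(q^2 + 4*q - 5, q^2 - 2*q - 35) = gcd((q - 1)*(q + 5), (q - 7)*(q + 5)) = q + 5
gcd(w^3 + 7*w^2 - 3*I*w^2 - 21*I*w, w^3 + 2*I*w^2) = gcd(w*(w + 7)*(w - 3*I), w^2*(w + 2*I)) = w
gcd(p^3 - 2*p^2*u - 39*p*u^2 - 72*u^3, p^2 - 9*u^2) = p + 3*u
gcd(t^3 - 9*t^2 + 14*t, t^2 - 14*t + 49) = t - 7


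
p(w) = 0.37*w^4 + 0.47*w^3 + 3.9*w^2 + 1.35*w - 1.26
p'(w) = 1.48*w^3 + 1.41*w^2 + 7.8*w + 1.35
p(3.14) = 91.95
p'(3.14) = 85.56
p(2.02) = 27.41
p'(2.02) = 35.06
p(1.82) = 21.01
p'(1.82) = 29.14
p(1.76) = 19.31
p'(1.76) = 27.51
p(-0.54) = -0.89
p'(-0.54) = -2.68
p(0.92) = 3.91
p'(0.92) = 10.87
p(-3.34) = 66.27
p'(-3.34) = -64.12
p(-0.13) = -1.37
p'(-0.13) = 0.36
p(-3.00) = 47.07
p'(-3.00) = -49.32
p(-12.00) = 7404.30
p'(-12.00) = -2446.65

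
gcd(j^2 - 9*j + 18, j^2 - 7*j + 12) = j - 3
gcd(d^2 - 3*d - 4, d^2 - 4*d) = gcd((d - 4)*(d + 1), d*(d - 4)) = d - 4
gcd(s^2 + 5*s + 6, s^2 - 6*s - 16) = s + 2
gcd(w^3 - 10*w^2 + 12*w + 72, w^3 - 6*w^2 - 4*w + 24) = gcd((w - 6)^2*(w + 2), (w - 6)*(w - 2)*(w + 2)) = w^2 - 4*w - 12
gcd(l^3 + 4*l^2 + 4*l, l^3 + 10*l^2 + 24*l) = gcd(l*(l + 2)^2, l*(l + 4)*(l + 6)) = l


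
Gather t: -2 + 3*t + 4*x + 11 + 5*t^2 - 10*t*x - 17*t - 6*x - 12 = 5*t^2 + t*(-10*x - 14) - 2*x - 3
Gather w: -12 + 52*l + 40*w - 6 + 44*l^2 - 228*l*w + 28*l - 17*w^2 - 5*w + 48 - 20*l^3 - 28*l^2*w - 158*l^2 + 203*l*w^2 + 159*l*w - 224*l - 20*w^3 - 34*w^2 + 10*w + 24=-20*l^3 - 114*l^2 - 144*l - 20*w^3 + w^2*(203*l - 51) + w*(-28*l^2 - 69*l + 45) + 54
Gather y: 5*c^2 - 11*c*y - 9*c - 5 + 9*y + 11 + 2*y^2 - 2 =5*c^2 - 9*c + 2*y^2 + y*(9 - 11*c) + 4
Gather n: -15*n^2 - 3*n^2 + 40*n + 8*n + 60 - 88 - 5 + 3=-18*n^2 + 48*n - 30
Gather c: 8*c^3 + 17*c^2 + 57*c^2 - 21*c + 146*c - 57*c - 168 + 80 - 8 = 8*c^3 + 74*c^2 + 68*c - 96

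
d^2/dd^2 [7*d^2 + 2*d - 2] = 14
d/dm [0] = 0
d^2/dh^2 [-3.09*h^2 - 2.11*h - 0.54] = -6.18000000000000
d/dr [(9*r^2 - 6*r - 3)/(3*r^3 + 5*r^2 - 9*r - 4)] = 3*(-9*r^4 + 12*r^3 - 8*r^2 - 14*r - 1)/(9*r^6 + 30*r^5 - 29*r^4 - 114*r^3 + 41*r^2 + 72*r + 16)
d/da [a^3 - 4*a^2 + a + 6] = 3*a^2 - 8*a + 1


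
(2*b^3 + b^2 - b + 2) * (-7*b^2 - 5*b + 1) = -14*b^5 - 17*b^4 + 4*b^3 - 8*b^2 - 11*b + 2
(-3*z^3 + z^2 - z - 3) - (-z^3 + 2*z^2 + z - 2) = -2*z^3 - z^2 - 2*z - 1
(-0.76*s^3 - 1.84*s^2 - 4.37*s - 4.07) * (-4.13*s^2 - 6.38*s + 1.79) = 3.1388*s^5 + 12.448*s^4 + 28.4269*s^3 + 41.3961*s^2 + 18.1443*s - 7.2853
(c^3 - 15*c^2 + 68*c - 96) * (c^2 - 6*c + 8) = c^5 - 21*c^4 + 166*c^3 - 624*c^2 + 1120*c - 768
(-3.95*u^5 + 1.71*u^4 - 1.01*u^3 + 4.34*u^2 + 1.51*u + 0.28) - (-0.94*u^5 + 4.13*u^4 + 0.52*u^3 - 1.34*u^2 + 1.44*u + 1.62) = -3.01*u^5 - 2.42*u^4 - 1.53*u^3 + 5.68*u^2 + 0.0700000000000001*u - 1.34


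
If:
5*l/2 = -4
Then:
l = -8/5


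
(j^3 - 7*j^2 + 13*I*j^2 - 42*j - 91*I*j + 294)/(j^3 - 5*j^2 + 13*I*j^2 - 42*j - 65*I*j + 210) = (j - 7)/(j - 5)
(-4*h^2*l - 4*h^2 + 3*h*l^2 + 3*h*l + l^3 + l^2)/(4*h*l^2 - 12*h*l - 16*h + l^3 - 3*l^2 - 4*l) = (-h + l)/(l - 4)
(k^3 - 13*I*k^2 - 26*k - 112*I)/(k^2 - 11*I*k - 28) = (k^2 - 6*I*k + 16)/(k - 4*I)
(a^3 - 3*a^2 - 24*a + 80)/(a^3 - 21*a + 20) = (a - 4)/(a - 1)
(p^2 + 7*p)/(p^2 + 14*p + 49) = p/(p + 7)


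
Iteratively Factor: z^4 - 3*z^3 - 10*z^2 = (z)*(z^3 - 3*z^2 - 10*z) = z*(z - 5)*(z^2 + 2*z) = z^2*(z - 5)*(z + 2)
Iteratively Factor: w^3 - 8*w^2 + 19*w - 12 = (w - 1)*(w^2 - 7*w + 12) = (w - 3)*(w - 1)*(w - 4)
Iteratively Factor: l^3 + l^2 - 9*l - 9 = (l + 1)*(l^2 - 9) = (l + 1)*(l + 3)*(l - 3)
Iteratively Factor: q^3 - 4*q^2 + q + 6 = (q + 1)*(q^2 - 5*q + 6) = (q - 2)*(q + 1)*(q - 3)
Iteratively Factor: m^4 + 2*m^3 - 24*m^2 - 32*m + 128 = (m - 2)*(m^3 + 4*m^2 - 16*m - 64) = (m - 2)*(m + 4)*(m^2 - 16) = (m - 2)*(m + 4)^2*(m - 4)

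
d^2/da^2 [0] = 0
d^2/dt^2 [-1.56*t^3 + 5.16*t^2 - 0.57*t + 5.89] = 10.32 - 9.36*t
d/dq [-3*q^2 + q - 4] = 1 - 6*q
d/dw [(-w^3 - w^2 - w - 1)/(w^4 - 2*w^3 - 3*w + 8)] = ((-3*w^2 - 2*w - 1)*(w^4 - 2*w^3 - 3*w + 8) - (-4*w^3 + 6*w^2 + 3)*(w^3 + w^2 + w + 1))/(w^4 - 2*w^3 - 3*w + 8)^2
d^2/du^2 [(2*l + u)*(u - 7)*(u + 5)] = 4*l + 6*u - 4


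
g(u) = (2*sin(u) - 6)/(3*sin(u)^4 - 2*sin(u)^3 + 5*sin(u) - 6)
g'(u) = (2*sin(u) - 6)*(-12*sin(u)^3*cos(u) + 6*sin(u)^2*cos(u) - 5*cos(u))/(3*sin(u)^4 - 2*sin(u)^3 + 5*sin(u) - 6)^2 + 2*cos(u)/(3*sin(u)^4 - 2*sin(u)^3 + 5*sin(u) - 6) = 2*(-9*sin(u)^4 + 40*sin(u)^3 - 18*sin(u)^2 + 9)*cos(u)/(3*sin(u)^4 - 2*sin(u)^3 + 5*sin(u) - 6)^2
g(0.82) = 2.00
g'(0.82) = 3.30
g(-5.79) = 1.37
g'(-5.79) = 1.13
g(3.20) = 0.97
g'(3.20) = -0.45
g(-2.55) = 0.87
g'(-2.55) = 0.11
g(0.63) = 1.55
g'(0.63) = 1.65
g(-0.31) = 0.89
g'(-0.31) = 0.21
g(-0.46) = 0.87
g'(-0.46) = 0.05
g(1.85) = 9.98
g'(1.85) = -66.75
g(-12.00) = 1.46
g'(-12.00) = 1.37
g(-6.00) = 1.18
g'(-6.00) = 0.75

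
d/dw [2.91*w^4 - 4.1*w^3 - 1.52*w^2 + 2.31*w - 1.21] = 11.64*w^3 - 12.3*w^2 - 3.04*w + 2.31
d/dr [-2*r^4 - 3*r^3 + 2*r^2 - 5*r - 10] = -8*r^3 - 9*r^2 + 4*r - 5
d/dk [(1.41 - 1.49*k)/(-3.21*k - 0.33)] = (16.107138*k + 1.655874)/(3.21*k + 0.33)^3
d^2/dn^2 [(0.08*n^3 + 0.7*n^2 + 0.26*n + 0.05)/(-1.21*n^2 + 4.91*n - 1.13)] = (-12.7174*n^3 + 7.96661399999999*n^2 + 3.302406*n - 6.946856)/(1.771561*n^6 - 21.566193*n^5 + 92.475702*n^4 - 158.651429*n^3 + 86.361606*n^2 - 18.808737*n + 1.442897)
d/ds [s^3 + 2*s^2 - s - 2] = 3*s^2 + 4*s - 1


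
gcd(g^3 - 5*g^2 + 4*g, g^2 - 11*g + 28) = g - 4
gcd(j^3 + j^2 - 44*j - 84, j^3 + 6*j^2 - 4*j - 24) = j^2 + 8*j + 12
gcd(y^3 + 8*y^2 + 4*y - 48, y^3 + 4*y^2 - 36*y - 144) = y^2 + 10*y + 24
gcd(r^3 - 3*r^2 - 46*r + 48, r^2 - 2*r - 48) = r^2 - 2*r - 48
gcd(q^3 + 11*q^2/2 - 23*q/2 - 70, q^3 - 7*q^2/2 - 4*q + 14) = q - 7/2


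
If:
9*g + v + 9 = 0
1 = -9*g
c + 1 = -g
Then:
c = -8/9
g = -1/9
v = -8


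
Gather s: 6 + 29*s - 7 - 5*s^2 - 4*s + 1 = -5*s^2 + 25*s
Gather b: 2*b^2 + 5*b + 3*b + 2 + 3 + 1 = 2*b^2 + 8*b + 6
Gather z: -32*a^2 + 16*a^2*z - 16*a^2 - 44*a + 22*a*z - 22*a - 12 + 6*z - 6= -48*a^2 - 66*a + z*(16*a^2 + 22*a + 6) - 18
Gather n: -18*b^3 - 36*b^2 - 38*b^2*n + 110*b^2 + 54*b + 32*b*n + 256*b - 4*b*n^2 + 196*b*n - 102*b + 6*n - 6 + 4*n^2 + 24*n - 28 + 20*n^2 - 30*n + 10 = -18*b^3 + 74*b^2 + 208*b + n^2*(24 - 4*b) + n*(-38*b^2 + 228*b) - 24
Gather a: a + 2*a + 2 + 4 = 3*a + 6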